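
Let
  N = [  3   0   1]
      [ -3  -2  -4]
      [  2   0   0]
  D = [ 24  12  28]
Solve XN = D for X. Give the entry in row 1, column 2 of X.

-6

N is on the right of X, so right-multiply by N⁻¹: X = DN⁻¹.
det N = 4; the adjugate gives N⁻¹ = [[0, 0, 1/2], [-2, -1/2, 9/4], [1, 0, -3/2]].
X = DN⁻¹ = [[24, 12, 28]] · [[0, 0, 1/2], [-2, -1/2, 9/4], [1, 0, -3/2]] = [[4, -6, -3]].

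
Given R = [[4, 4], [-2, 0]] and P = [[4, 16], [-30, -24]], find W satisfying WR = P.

Since R sits to the right of W, W = PR⁻¹.
R has determinant 8; R⁻¹ = [[0, -1/2], [1/4, 1/2]].
W = PR⁻¹ = [[4, 16], [-30, -24]] · [[0, -1/2], [1/4, 1/2]] = [[4, 6], [-6, 3]].

W = [[4, 6], [-6, 3]]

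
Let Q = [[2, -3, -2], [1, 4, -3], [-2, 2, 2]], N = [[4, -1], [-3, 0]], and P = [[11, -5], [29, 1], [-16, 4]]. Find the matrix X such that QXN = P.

X = [[0, -5], [-1, -3], [-1, -2]]

Left-multiply by Q⁻¹ and right-multiply by N⁻¹: X = Q⁻¹PN⁻¹.
det Q = -4; the adjugate gives Q⁻¹ = [[-7/2, -1/2, -17/4], [-1, 0, -1], [-5/2, -1/2, -11/4]].
det N = -3, so N⁻¹ = [[0, -1/3], [-1, -4/3]].
Q⁻¹P = [[15, 0], [5, 1], [2, 1]].
X = (Q⁻¹P)N⁻¹ = [[0, -5], [-1, -3], [-1, -2]].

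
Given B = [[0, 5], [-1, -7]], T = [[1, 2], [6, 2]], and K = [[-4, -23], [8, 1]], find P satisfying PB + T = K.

P = [[2, 5], [-3, -2]]

PB = K − T = [[-5, -25], [2, -1]].
B is on the right of P, so right-multiply by B⁻¹: P = (K − T)B⁻¹.
B has determinant 5; B⁻¹ = [[-7/5, -1], [1/5, 0]].
P = (K − T)B⁻¹ = [[2, 5], [-3, -2]].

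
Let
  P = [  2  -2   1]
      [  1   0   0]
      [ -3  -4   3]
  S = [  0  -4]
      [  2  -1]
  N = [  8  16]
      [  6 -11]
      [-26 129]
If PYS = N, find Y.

Y = [[2, 3], [2, 1], [-5, 0]]

Isolating Y: multiply by P⁻¹ from the left and S⁻¹ from the right, so Y = P⁻¹NS⁻¹.
P has determinant 2; P⁻¹ = [[0, 1, 0], [-3/2, 9/2, 1/2], [-2, 7, 1]].
S has determinant 8; S⁻¹ = [[-1/8, 1/2], [-1/4, 0]].
P⁻¹N = [[6, -11], [2, -9], [0, 20]].
Y = (P⁻¹N)S⁻¹ = [[2, 3], [2, 1], [-5, 0]].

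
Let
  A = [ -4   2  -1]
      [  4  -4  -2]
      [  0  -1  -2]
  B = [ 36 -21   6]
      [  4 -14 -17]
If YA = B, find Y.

Right-multiplying both sides by A⁻¹ gives Y = BA⁻¹.
det A = -4; the adjugate gives A⁻¹ = [[-3/2, -5/4, 2], [-2, -2, 3], [1, 1, -2]].
Y = BA⁻¹ = [[36, -21, 6], [4, -14, -17]] · [[-3/2, -5/4, 2], [-2, -2, 3], [1, 1, -2]] = [[-6, 3, -3], [5, 6, 0]].

Y = [[-6, 3, -3], [5, 6, 0]]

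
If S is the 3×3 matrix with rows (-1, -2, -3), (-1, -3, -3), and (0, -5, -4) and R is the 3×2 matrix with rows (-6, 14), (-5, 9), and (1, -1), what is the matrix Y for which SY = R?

Since S multiplies Y on the left, Y = S⁻¹R.
det S = -4; the adjugate gives S⁻¹ = [[3/4, -7/4, 3/4], [1, -1, 0], [-5/4, 5/4, -1/4]].
Y = S⁻¹R = [[3/4, -7/4, 3/4], [1, -1, 0], [-5/4, 5/4, -1/4]] · [[-6, 14], [-5, 9], [1, -1]] = [[5, -6], [-1, 5], [1, -6]].

Y = [[5, -6], [-1, 5], [1, -6]]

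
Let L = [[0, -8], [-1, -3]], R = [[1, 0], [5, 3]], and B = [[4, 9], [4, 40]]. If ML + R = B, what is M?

M = [[0, -3], [-5, 1]]

ML = B − R = [[3, 9], [-1, 37]].
Since L sits to the right of M, M = (B − R)L⁻¹.
det L = -8, so L⁻¹ = [[3/8, -1], [-1/8, 0]].
M = (B − R)L⁻¹ = [[0, -3], [-5, 1]].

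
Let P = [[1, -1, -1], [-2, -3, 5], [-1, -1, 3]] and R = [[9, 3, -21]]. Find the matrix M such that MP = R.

Since P sits to the right of M, M = RP⁻¹.
det P = -4; the adjugate gives P⁻¹ = [[1, -1, 2], [-1/4, -1/2, 3/4], [1/4, -1/2, 5/4]].
M = RP⁻¹ = [[9, 3, -21]] · [[1, -1, 2], [-1/4, -1/2, 3/4], [1/4, -1/2, 5/4]] = [[3, 0, -6]].

M = [[3, 0, -6]]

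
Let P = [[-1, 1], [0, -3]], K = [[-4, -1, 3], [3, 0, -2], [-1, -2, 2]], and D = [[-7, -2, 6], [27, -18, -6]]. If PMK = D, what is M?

M = [[0, -2, -4], [0, -4, -3]]

M = P⁻¹DK⁻¹ (apply P⁻¹ on the left and K⁻¹ on the right).
P has determinant 3; P⁻¹ = [[-1, -1/3], [0, -1/3]].
K has determinant 2; K⁻¹ = [[-2, -2, 1], [-2, -5/2, 1/2], [-3, -7/2, 3/2]].
P⁻¹D = [[-2, 8, -4], [-9, 6, 2]].
M = (P⁻¹D)K⁻¹ = [[0, -2, -4], [0, -4, -3]].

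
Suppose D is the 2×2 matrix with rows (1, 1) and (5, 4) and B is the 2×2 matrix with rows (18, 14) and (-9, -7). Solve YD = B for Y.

Y = [[-2, 4], [1, -2]]

D is on the right of Y, so right-multiply by D⁻¹: Y = BD⁻¹.
D has determinant -1; D⁻¹ = [[-4, 1], [5, -1]].
Y = BD⁻¹ = [[18, 14], [-9, -7]] · [[-4, 1], [5, -1]] = [[-2, 4], [1, -2]].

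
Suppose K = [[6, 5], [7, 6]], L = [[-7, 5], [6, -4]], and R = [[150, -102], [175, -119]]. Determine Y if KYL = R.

Left-multiply by K⁻¹ and right-multiply by L⁻¹: Y = K⁻¹RL⁻¹.
det K = 1; the adjugate gives K⁻¹ = [[6, -5], [-7, 6]].
det L = -2, so L⁻¹ = [[2, 5/2], [3, 7/2]].
K⁻¹R = [[25, -17], [0, 0]].
Y = (K⁻¹R)L⁻¹ = [[-1, 3], [0, 0]].

Y = [[-1, 3], [0, 0]]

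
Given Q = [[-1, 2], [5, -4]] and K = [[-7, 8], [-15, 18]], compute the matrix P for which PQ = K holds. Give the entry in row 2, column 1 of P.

Since Q sits to the right of P, P = KQ⁻¹.
det Q = -6; the adjugate gives Q⁻¹ = [[2/3, 1/3], [5/6, 1/6]].
P = KQ⁻¹ = [[-7, 8], [-15, 18]] · [[2/3, 1/3], [5/6, 1/6]] = [[2, -1], [5, -2]].

5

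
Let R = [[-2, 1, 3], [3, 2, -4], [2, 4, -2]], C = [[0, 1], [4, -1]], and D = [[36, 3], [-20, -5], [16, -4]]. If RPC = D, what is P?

P = [[-2, 1], [2, 2], [2, 3]]

Isolating P: multiply by R⁻¹ from the left and C⁻¹ from the right, so P = R⁻¹DC⁻¹.
det R = -2; the adjugate gives R⁻¹ = [[-6, -7, 5], [1, 1, -1/2], [-4, -5, 7/2]].
det C = -4, so C⁻¹ = [[1/4, 1/4], [1, 0]].
R⁻¹D = [[4, -3], [8, 0], [12, -1]].
P = (R⁻¹D)C⁻¹ = [[-2, 1], [2, 2], [2, 3]].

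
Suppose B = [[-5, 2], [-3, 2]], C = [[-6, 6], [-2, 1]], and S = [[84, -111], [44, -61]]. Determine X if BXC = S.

Isolating X: multiply by B⁻¹ from the left and C⁻¹ from the right, so X = B⁻¹SC⁻¹.
B has determinant -4; B⁻¹ = [[-1/2, 1/2], [-3/4, 5/4]].
det C = 6; the adjugate gives C⁻¹ = [[1/6, -1], [1/3, -1]].
B⁻¹S = [[-20, 25], [-8, 7]].
X = (B⁻¹S)C⁻¹ = [[5, -5], [1, 1]].

X = [[5, -5], [1, 1]]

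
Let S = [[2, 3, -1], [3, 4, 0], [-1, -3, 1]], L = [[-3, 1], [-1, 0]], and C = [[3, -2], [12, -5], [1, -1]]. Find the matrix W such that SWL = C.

W = [[-3, 5], [1, -3], [-1, -2]]

W = S⁻¹CL⁻¹ (apply S⁻¹ on the left and L⁻¹ on the right).
S has determinant 4; S⁻¹ = [[1, 0, 1], [-3/4, 1/4, -3/4], [-5/4, 3/4, -1/4]].
L has determinant 1; L⁻¹ = [[0, -1], [1, -3]].
S⁻¹C = [[4, -3], [0, 1], [5, -1]].
W = (S⁻¹C)L⁻¹ = [[-3, 5], [1, -3], [-1, -2]].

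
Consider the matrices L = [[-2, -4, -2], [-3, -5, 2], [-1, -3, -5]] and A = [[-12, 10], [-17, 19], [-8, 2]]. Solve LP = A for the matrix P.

P = [[-5, -4], [6, -1], [-1, 1]]

Left-multiplying both sides by L⁻¹ gives P = L⁻¹A.
det L = -2, so L⁻¹ = [[-31/2, 7, 9], [17/2, -4, -5], [-2, 1, 1]].
P = L⁻¹A = [[-31/2, 7, 9], [17/2, -4, -5], [-2, 1, 1]] · [[-12, 10], [-17, 19], [-8, 2]] = [[-5, -4], [6, -1], [-1, 1]].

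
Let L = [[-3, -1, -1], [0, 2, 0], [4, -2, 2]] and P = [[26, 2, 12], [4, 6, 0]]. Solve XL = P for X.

X = [[-2, 5, 5], [-4, -1, -2]]

L is on the right of X, so right-multiply by L⁻¹: X = PL⁻¹.
L has determinant -4; L⁻¹ = [[-1, -1, -1/2], [0, 1/2, 0], [2, 5/2, 3/2]].
X = PL⁻¹ = [[26, 2, 12], [4, 6, 0]] · [[-1, -1, -1/2], [0, 1/2, 0], [2, 5/2, 3/2]] = [[-2, 5, 5], [-4, -1, -2]].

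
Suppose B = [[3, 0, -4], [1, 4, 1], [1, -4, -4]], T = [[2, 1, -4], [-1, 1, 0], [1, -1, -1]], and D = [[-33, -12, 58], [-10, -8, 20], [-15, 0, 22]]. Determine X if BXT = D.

X = [[-1, -5, -2], [-2, 3, 2], [3, -5, -2]]

Left-multiply by B⁻¹ and right-multiply by T⁻¹: X = B⁻¹DT⁻¹.
B has determinant -4; B⁻¹ = [[3, -4, -4], [-5/4, 2, 7/4], [2, -3, -3]].
det T = -3, so T⁻¹ = [[1/3, -5/3, -4/3], [1/3, -2/3, -4/3], [0, -1, -1]].
B⁻¹D = [[1, -4, 6], [-5, -1, 6], [9, 0, -10]].
X = (B⁻¹D)T⁻¹ = [[-1, -5, -2], [-2, 3, 2], [3, -5, -2]].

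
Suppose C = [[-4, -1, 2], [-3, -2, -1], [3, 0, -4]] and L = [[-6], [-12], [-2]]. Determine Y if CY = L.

Y = [[2], [2], [2]]

Since C multiplies Y on the left, Y = C⁻¹L.
C has determinant -5; C⁻¹ = [[-8/5, 4/5, -1], [3, -2, 2], [-6/5, 3/5, -1]].
Y = C⁻¹L = [[-8/5, 4/5, -1], [3, -2, 2], [-6/5, 3/5, -1]] · [[-6], [-12], [-2]] = [[2], [2], [2]].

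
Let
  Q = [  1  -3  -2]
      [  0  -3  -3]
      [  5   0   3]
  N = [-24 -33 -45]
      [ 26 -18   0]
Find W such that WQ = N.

W = [[6, 5, -6], [6, 0, 4]]

Since Q sits to the right of W, W = NQ⁻¹.
det Q = 6, so Q⁻¹ = [[-3/2, 3/2, 1/2], [-5/2, 13/6, 1/2], [5/2, -5/2, -1/2]].
W = NQ⁻¹ = [[-24, -33, -45], [26, -18, 0]] · [[-3/2, 3/2, 1/2], [-5/2, 13/6, 1/2], [5/2, -5/2, -1/2]] = [[6, 5, -6], [6, 0, 4]].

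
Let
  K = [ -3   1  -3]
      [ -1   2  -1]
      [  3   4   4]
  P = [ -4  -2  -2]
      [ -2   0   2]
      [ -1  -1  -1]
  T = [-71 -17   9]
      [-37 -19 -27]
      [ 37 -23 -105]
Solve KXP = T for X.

X = K⁻¹TP⁻¹ (apply K⁻¹ on the left and P⁻¹ on the right).
K has determinant -5; K⁻¹ = [[-12/5, 16/5, -1], [-1/5, 3/5, 0], [2, -3, 1]].
det P = -4; the adjugate gives P⁻¹ = [[-1/2, 0, 1], [1, -1/2, -3], [-1/2, 1/2, 1]].
K⁻¹T = [[15, 3, -3], [-8, -8, -18], [6, 0, -6]].
X = (K⁻¹T)P⁻¹ = [[-3, -3, 3], [5, -5, -2], [0, -3, 0]].

X = [[-3, -3, 3], [5, -5, -2], [0, -3, 0]]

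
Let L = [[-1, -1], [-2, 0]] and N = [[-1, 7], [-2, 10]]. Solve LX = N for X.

Left-multiplying both sides by L⁻¹ gives X = L⁻¹N.
det L = -2, so L⁻¹ = [[0, -1/2], [-1, 1/2]].
X = L⁻¹N = [[0, -1/2], [-1, 1/2]] · [[-1, 7], [-2, 10]] = [[1, -5], [0, -2]].

X = [[1, -5], [0, -2]]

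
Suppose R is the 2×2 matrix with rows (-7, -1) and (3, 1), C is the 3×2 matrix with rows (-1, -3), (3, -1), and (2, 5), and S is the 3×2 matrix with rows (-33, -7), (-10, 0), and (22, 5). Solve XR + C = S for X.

XR = S − C = [[-32, -4], [-13, 1], [20, 0]].
Right-multiplying both sides by R⁻¹ gives X = (S − C)R⁻¹.
R has determinant -4; R⁻¹ = [[-1/4, -1/4], [3/4, 7/4]].
X = (S − C)R⁻¹ = [[5, 1], [4, 5], [-5, -5]].

X = [[5, 1], [4, 5], [-5, -5]]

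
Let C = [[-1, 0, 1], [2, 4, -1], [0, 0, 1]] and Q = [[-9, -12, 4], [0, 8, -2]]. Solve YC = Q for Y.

Y = [[3, -3, -2], [4, 2, -4]]

C is on the right of Y, so right-multiply by C⁻¹: Y = QC⁻¹.
det C = -4, so C⁻¹ = [[-1, 0, 1], [1/2, 1/4, -1/4], [0, 0, 1]].
Y = QC⁻¹ = [[-9, -12, 4], [0, 8, -2]] · [[-1, 0, 1], [1/2, 1/4, -1/4], [0, 0, 1]] = [[3, -3, -2], [4, 2, -4]].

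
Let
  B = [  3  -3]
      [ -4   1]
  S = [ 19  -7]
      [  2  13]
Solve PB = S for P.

Right-multiplying both sides by B⁻¹ gives P = SB⁻¹.
det B = -9, so B⁻¹ = [[-1/9, -1/3], [-4/9, -1/3]].
P = SB⁻¹ = [[19, -7], [2, 13]] · [[-1/9, -1/3], [-4/9, -1/3]] = [[1, -4], [-6, -5]].

P = [[1, -4], [-6, -5]]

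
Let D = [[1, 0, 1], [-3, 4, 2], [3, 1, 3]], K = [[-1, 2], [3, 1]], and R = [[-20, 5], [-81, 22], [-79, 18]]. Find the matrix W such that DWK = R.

W = [[1, -2], [4, -5], [4, -3]]

W = D⁻¹RK⁻¹ (apply D⁻¹ on the left and K⁻¹ on the right).
D has determinant -5; D⁻¹ = [[-2, -1/5, 4/5], [-3, 0, 1], [3, 1/5, -4/5]].
K has determinant -7; K⁻¹ = [[-1/7, 2/7], [3/7, 1/7]].
D⁻¹R = [[-7, 0], [-19, 3], [-13, 5]].
W = (D⁻¹R)K⁻¹ = [[1, -2], [4, -5], [4, -3]].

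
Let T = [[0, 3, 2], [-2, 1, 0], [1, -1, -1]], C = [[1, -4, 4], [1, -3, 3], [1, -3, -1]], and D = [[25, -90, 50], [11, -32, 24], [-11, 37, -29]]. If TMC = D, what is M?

Isolating M: multiply by T⁻¹ from the left and C⁻¹ from the right, so M = T⁻¹DC⁻¹.
det T = -4; the adjugate gives T⁻¹ = [[1/4, -1/4, 1/2], [1/2, 1/2, 1], [-1/4, -3/4, -3/2]].
det C = -4; the adjugate gives C⁻¹ = [[-3, 4, 0], [-1, 5/4, -1/4], [0, 1/4, -1/4]].
T⁻¹D = [[-2, 4, -8], [7, -24, 8], [2, -9, 13]].
M = (T⁻¹D)C⁻¹ = [[2, -5, 1], [3, 0, 4], [3, 0, -1]].

M = [[2, -5, 1], [3, 0, 4], [3, 0, -1]]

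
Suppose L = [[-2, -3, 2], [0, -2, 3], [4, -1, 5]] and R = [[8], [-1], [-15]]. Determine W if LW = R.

W = [[-1], [-4], [-3]]

L is on the left of W, so left-multiply by L⁻¹: W = L⁻¹R.
L has determinant -6; L⁻¹ = [[7/6, -13/6, 5/6], [-2, 3, -1], [-4/3, 7/3, -2/3]].
W = L⁻¹R = [[7/6, -13/6, 5/6], [-2, 3, -1], [-4/3, 7/3, -2/3]] · [[8], [-1], [-15]] = [[-1], [-4], [-3]].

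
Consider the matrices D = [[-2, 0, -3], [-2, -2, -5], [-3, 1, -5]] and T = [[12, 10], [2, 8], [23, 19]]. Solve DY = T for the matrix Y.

D is on the left of Y, so left-multiply by D⁻¹: Y = D⁻¹T.
det D = -6; the adjugate gives D⁻¹ = [[-5/2, 1/2, 1], [-5/6, -1/6, 2/3], [4/3, -1/3, -2/3]].
Y = D⁻¹T = [[-5/2, 1/2, 1], [-5/6, -1/6, 2/3], [4/3, -1/3, -2/3]] · [[12, 10], [2, 8], [23, 19]] = [[-6, -2], [5, 3], [0, -2]].

Y = [[-6, -2], [5, 3], [0, -2]]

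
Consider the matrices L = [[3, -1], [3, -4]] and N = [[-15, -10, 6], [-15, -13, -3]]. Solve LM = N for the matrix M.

L is on the left of M, so left-multiply by L⁻¹: M = L⁻¹N.
det L = -9, so L⁻¹ = [[4/9, -1/9], [1/3, -1/3]].
M = L⁻¹N = [[4/9, -1/9], [1/3, -1/3]] · [[-15, -10, 6], [-15, -13, -3]] = [[-5, -3, 3], [0, 1, 3]].

M = [[-5, -3, 3], [0, 1, 3]]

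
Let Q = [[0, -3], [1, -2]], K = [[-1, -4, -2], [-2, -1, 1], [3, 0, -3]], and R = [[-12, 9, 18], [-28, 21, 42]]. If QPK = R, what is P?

P = [[-5, 5, -5], [1, -1, 1]]

Isolating P: multiply by Q⁻¹ from the left and K⁻¹ from the right, so P = Q⁻¹RK⁻¹.
det Q = 3, so Q⁻¹ = [[-2/3, 1], [-1/3, 0]].
K has determinant 3; K⁻¹ = [[1, -4, -2], [-1, 3, 5/3], [1, -4, -7/3]].
Q⁻¹R = [[-20, 15, 30], [4, -3, -6]].
P = (Q⁻¹R)K⁻¹ = [[-5, 5, -5], [1, -1, 1]].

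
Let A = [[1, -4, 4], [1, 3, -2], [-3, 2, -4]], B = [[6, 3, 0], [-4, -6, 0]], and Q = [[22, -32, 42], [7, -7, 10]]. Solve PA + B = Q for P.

P = [[4, -3, -5], [-3, -1, -5]]

PA = Q − B = [[16, -35, 42], [11, -1, 10]].
A is on the right of P, so right-multiply by A⁻¹: P = (Q − B)A⁻¹.
det A = -4, so A⁻¹ = [[2, 2, 1], [-5/2, -2, -3/2], [-11/4, -5/2, -7/4]].
P = (Q − B)A⁻¹ = [[4, -3, -5], [-3, -1, -5]].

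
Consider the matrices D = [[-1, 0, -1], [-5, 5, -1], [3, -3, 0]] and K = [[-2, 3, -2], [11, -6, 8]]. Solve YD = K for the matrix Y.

Y = [[-1, 3, 4], [-5, -3, -3]]

Since D sits to the right of Y, Y = KD⁻¹.
det D = 3; the adjugate gives D⁻¹ = [[-1, 1, 5/3], [-1, 1, 4/3], [0, -1, -5/3]].
Y = KD⁻¹ = [[-2, 3, -2], [11, -6, 8]] · [[-1, 1, 5/3], [-1, 1, 4/3], [0, -1, -5/3]] = [[-1, 3, 4], [-5, -3, -3]].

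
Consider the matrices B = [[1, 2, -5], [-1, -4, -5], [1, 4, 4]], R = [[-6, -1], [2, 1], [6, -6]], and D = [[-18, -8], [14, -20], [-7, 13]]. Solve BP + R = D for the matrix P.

P = [[3, -5], [-5, 4], [1, 2]]

BP = D − R = [[-12, -7], [12, -21], [-13, 19]].
Left-multiplying both sides by B⁻¹ gives P = B⁻¹(D − R).
det B = 2; the adjugate gives B⁻¹ = [[2, -14, -15], [-1/2, 9/2, 5], [0, -1, -1]].
P = B⁻¹(D − R) = [[3, -5], [-5, 4], [1, 2]].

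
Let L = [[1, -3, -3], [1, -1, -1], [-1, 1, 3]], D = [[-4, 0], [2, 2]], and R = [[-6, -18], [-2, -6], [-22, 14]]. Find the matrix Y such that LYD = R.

Y = L⁻¹RD⁻¹ (apply L⁻¹ on the left and D⁻¹ on the right).
det L = 4, so L⁻¹ = [[-1/2, 3/2, 0], [-1/2, 0, -1/2], [0, 1/2, 1/2]].
D has determinant -8; D⁻¹ = [[-1/4, 0], [1/4, 1/2]].
L⁻¹R = [[0, 0], [14, 2], [-12, 4]].
Y = (L⁻¹R)D⁻¹ = [[0, 0], [-3, 1], [4, 2]].

Y = [[0, 0], [-3, 1], [4, 2]]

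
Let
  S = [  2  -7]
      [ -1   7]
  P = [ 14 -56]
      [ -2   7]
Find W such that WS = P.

Right-multiplying both sides by S⁻¹ gives W = PS⁻¹.
det S = 7, so S⁻¹ = [[1, 1], [1/7, 2/7]].
W = PS⁻¹ = [[14, -56], [-2, 7]] · [[1, 1], [1/7, 2/7]] = [[6, -2], [-1, 0]].

W = [[6, -2], [-1, 0]]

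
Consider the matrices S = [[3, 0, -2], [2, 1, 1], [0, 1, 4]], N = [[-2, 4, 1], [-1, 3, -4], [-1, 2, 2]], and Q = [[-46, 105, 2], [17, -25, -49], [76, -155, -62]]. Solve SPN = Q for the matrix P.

Isolating P: multiply by S⁻¹ from the left and N⁻¹ from the right, so P = S⁻¹QN⁻¹.
det S = 5, so S⁻¹ = [[3/5, -2/5, 2/5], [-8/5, 12/5, -7/5], [2/5, -3/5, 3/5]].
det N = -3, so N⁻¹ = [[-14/3, 2, 19/3], [-2, 1, 3], [-1/3, 0, 2/3]].
S⁻¹Q = [[-4, 11, -4], [8, -11, -34], [17, -36, -7]].
P = (S⁻¹Q)N⁻¹ = [[-2, 3, 5], [-4, 5, -5], [-5, -2, -5]].

P = [[-2, 3, 5], [-4, 5, -5], [-5, -2, -5]]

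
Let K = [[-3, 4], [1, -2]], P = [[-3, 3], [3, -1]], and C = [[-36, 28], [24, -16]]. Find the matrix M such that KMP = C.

Isolating M: multiply by K⁻¹ from the left and P⁻¹ from the right, so M = K⁻¹CP⁻¹.
det K = 2; the adjugate gives K⁻¹ = [[-1, -2], [-1/2, -3/2]].
P has determinant -6; P⁻¹ = [[1/6, 1/2], [1/2, 1/2]].
K⁻¹C = [[-12, 4], [-18, 10]].
M = (K⁻¹C)P⁻¹ = [[0, -4], [2, -4]].

M = [[0, -4], [2, -4]]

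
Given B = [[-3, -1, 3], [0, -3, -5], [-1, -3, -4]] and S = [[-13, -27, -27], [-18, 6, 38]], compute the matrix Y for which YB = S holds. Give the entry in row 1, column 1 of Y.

B is on the right of Y, so right-multiply by B⁻¹: Y = SB⁻¹.
B has determinant -5; B⁻¹ = [[3/5, 13/5, -14/5], [-1, -3, 3], [3/5, 8/5, -9/5]].
Y = SB⁻¹ = [[-13, -27, -27], [-18, 6, 38]] · [[3/5, 13/5, -14/5], [-1, -3, 3], [3/5, 8/5, -9/5]] = [[3, 4, 4], [6, -4, 0]].

3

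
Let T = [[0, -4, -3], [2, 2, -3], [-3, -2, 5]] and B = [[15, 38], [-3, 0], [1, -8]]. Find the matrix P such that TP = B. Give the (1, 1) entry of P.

0

T is on the left of P, so left-multiply by T⁻¹: P = T⁻¹B.
det T = -2, so T⁻¹ = [[-2, -13, -9], [1/2, 9/2, 3], [-1, -6, -4]].
P = T⁻¹B = [[-2, -13, -9], [1/2, 9/2, 3], [-1, -6, -4]] · [[15, 38], [-3, 0], [1, -8]] = [[0, -4], [-3, -5], [-1, -6]].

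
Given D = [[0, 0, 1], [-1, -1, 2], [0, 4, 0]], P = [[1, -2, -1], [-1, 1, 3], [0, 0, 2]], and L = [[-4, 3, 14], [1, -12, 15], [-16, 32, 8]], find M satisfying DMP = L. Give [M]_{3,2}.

5

Isolating M: multiply by D⁻¹ from the left and P⁻¹ from the right, so M = D⁻¹LP⁻¹.
det D = -4, so D⁻¹ = [[2, -1, -1/4], [0, 0, 1/4], [1, 0, 0]].
det P = -2, so P⁻¹ = [[-1, -2, 5/2], [-1, -1, 1], [0, 0, 1/2]].
D⁻¹L = [[-5, 10, 11], [-4, 8, 2], [-4, 3, 14]].
M = (D⁻¹L)P⁻¹ = [[-5, 0, 3], [-4, 0, -1], [1, 5, 0]].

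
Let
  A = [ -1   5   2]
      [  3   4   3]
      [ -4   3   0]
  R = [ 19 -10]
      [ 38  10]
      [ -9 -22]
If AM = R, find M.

Since A multiplies M on the left, M = A⁻¹R.
A has determinant -1; A⁻¹ = [[9, -6, -7], [12, -8, -9], [-25, 17, 19]].
M = A⁻¹R = [[9, -6, -7], [12, -8, -9], [-25, 17, 19]] · [[19, -10], [38, 10], [-9, -22]] = [[6, 4], [5, -2], [0, 2]].

M = [[6, 4], [5, -2], [0, 2]]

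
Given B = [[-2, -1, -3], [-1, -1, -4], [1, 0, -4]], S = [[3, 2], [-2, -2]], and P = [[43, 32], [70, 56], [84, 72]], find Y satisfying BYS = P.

Y = [[0, -4], [-2, -2], [-3, 5]]

Isolating Y: multiply by B⁻¹ from the left and S⁻¹ from the right, so Y = B⁻¹PS⁻¹.
B has determinant -3; B⁻¹ = [[-4/3, 4/3, -1/3], [8/3, -11/3, 5/3], [-1/3, 1/3, -1/3]].
det S = -2; the adjugate gives S⁻¹ = [[1, 1], [-1, -3/2]].
B⁻¹P = [[8, 8], [-2, 0], [-19, -16]].
Y = (B⁻¹P)S⁻¹ = [[0, -4], [-2, -2], [-3, 5]].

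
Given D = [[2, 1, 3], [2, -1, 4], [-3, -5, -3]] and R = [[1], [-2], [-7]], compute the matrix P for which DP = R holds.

Left-multiplying both sides by D⁻¹ gives P = D⁻¹R.
det D = 1; the adjugate gives D⁻¹ = [[23, -12, 7], [-6, 3, -2], [-13, 7, -4]].
P = D⁻¹R = [[23, -12, 7], [-6, 3, -2], [-13, 7, -4]] · [[1], [-2], [-7]] = [[-2], [2], [1]].

P = [[-2], [2], [1]]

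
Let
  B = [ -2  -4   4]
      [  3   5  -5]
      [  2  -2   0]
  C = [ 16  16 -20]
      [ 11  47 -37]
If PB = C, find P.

Since B sits to the right of P, P = CB⁻¹.
det B = -4; the adjugate gives B⁻¹ = [[5/2, 2, 0], [5/2, 2, -1/2], [4, 3, -1/2]].
P = CB⁻¹ = [[16, 16, -20], [11, 47, -37]] · [[5/2, 2, 0], [5/2, 2, -1/2], [4, 3, -1/2]] = [[0, 4, 2], [-3, 5, -5]].

P = [[0, 4, 2], [-3, 5, -5]]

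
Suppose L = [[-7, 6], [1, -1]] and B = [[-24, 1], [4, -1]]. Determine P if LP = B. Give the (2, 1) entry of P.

Left-multiplying both sides by L⁻¹ gives P = L⁻¹B.
L has determinant 1; L⁻¹ = [[-1, -6], [-1, -7]].
P = L⁻¹B = [[-1, -6], [-1, -7]] · [[-24, 1], [4, -1]] = [[0, 5], [-4, 6]].

-4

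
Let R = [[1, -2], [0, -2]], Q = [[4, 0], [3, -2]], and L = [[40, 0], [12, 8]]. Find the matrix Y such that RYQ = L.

Y = [[4, 4], [-3, 2]]

Y = R⁻¹LQ⁻¹ (apply R⁻¹ on the left and Q⁻¹ on the right).
det R = -2, so R⁻¹ = [[1, -1], [0, -1/2]].
det Q = -8; the adjugate gives Q⁻¹ = [[1/4, 0], [3/8, -1/2]].
R⁻¹L = [[28, -8], [-6, -4]].
Y = (R⁻¹L)Q⁻¹ = [[4, 4], [-3, 2]].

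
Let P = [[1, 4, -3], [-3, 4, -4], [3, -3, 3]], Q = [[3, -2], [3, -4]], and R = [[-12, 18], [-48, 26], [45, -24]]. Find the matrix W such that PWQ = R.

W = [[5, -1], [-1, -4], [0, -4]]

Left-multiply by P⁻¹ and right-multiply by Q⁻¹: W = P⁻¹RQ⁻¹.
det P = -3, so P⁻¹ = [[0, 1, 4/3], [1, -4, -13/3], [1, -5, -16/3]].
det Q = -6; the adjugate gives Q⁻¹ = [[2/3, -1/3], [1/2, -1/2]].
P⁻¹R = [[12, -6], [-15, 18], [-12, 16]].
W = (P⁻¹R)Q⁻¹ = [[5, -1], [-1, -4], [0, -4]].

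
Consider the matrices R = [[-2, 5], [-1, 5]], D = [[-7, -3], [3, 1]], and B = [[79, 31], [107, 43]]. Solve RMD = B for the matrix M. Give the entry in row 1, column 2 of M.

0

M = R⁻¹BD⁻¹ (apply R⁻¹ on the left and D⁻¹ on the right).
det R = -5, so R⁻¹ = [[-1, 1], [-1/5, 2/5]].
D has determinant 2; D⁻¹ = [[1/2, 3/2], [-3/2, -7/2]].
R⁻¹B = [[28, 12], [27, 11]].
M = (R⁻¹B)D⁻¹ = [[-4, 0], [-3, 2]].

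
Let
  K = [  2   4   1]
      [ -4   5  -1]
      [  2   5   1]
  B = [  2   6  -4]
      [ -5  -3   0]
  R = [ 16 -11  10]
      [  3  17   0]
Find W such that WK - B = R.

WK = R + B = [[18, -5, 6], [-2, 14, 0]].
Since K sits to the right of W, W = (R + B)K⁻¹.
det K = -2, so K⁻¹ = [[-5, -1/2, 9/2], [-1, 0, 1], [15, 1, -13]].
W = (R + B)K⁻¹ = [[5, -3, -2], [-4, 1, 5]].

W = [[5, -3, -2], [-4, 1, 5]]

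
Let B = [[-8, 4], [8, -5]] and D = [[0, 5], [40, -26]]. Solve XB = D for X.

X = [[-5, -5], [1, 6]]

B is on the right of X, so right-multiply by B⁻¹: X = DB⁻¹.
det B = 8, so B⁻¹ = [[-5/8, -1/2], [-1, -1]].
X = DB⁻¹ = [[0, 5], [40, -26]] · [[-5/8, -1/2], [-1, -1]] = [[-5, -5], [1, 6]].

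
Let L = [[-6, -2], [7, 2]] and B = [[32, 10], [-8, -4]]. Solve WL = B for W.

W = [[-3, 2], [6, 4]]

Right-multiplying both sides by L⁻¹ gives W = BL⁻¹.
det L = 2, so L⁻¹ = [[1, 1], [-7/2, -3]].
W = BL⁻¹ = [[32, 10], [-8, -4]] · [[1, 1], [-7/2, -3]] = [[-3, 2], [6, 4]].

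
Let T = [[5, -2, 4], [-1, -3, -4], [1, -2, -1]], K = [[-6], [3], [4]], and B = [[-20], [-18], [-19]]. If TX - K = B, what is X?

X = [[-4], [5], [1]]

TX = B + K = [[-26], [-15], [-15]].
T is on the left of X, so left-multiply by T⁻¹: X = T⁻¹(B + K).
det T = 5, so T⁻¹ = [[-1, -2, 4], [-1, -9/5, 16/5], [1, 8/5, -17/5]].
X = T⁻¹(B + K) = [[-4], [5], [1]].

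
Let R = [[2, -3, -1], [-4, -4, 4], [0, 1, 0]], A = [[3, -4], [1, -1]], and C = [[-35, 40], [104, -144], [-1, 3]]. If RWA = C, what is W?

Left-multiply by R⁻¹ and right-multiply by A⁻¹: W = R⁻¹CA⁻¹.
R has determinant -4; R⁻¹ = [[1, 1/4, 4], [0, 0, 1], [1, 1/2, 5]].
A has determinant 1; A⁻¹ = [[-1, 4], [-1, 3]].
R⁻¹C = [[-13, 16], [-1, 3], [12, -17]].
W = (R⁻¹C)A⁻¹ = [[-3, -4], [-2, 5], [5, -3]].

W = [[-3, -4], [-2, 5], [5, -3]]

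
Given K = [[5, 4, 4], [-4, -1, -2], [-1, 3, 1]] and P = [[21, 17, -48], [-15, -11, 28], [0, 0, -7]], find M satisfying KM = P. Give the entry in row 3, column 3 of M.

Since K multiplies M on the left, M = K⁻¹P.
det K = -3; the adjugate gives K⁻¹ = [[-5/3, -8/3, 4/3], [-2, -3, 2], [13/3, 19/3, -11/3]].
M = K⁻¹P = [[-5/3, -8/3, 4/3], [-2, -3, 2], [13/3, 19/3, -11/3]] · [[21, 17, -48], [-15, -11, 28], [0, 0, -7]] = [[5, 1, -4], [3, -1, -2], [-4, 4, -5]].

-5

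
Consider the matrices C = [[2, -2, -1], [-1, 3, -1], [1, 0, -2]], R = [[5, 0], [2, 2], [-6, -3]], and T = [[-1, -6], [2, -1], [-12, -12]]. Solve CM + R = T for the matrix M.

M = [[-2, -1], [0, 0], [2, 4]]

CM = T − R = [[-6, -6], [0, -3], [-6, -9]].
C is on the left of M, so left-multiply by C⁻¹: M = C⁻¹(T − R).
C has determinant -3; C⁻¹ = [[2, 4/3, -5/3], [1, 1, -1], [1, 2/3, -4/3]].
M = C⁻¹(T − R) = [[-2, -1], [0, 0], [2, 4]].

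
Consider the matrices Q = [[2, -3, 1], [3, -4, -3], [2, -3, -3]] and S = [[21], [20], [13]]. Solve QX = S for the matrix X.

Since Q multiplies X on the left, X = Q⁻¹S.
det Q = -4, so Q⁻¹ = [[-3/4, 3, -13/4], [-3/4, 2, -9/4], [1/4, 0, -1/4]].
X = Q⁻¹S = [[-3/4, 3, -13/4], [-3/4, 2, -9/4], [1/4, 0, -1/4]] · [[21], [20], [13]] = [[2], [-5], [2]].

X = [[2], [-5], [2]]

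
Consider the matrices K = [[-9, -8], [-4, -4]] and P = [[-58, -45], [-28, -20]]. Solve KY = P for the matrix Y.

Since K multiplies Y on the left, Y = K⁻¹P.
K has determinant 4; K⁻¹ = [[-1, 2], [1, -9/4]].
Y = K⁻¹P = [[-1, 2], [1, -9/4]] · [[-58, -45], [-28, -20]] = [[2, 5], [5, 0]].

Y = [[2, 5], [5, 0]]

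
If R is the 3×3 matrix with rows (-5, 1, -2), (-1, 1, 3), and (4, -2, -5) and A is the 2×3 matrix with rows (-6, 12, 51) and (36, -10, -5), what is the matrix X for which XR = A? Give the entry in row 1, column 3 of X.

-5

R is on the right of X, so right-multiply by R⁻¹: X = AR⁻¹.
det R = 6; the adjugate gives R⁻¹ = [[1/6, 3/2, 5/6], [7/6, 11/2, 17/6], [-1/3, -1, -2/3]].
X = AR⁻¹ = [[-6, 12, 51], [36, -10, -5]] · [[1/6, 3/2, 5/6], [7/6, 11/2, 17/6], [-1/3, -1, -2/3]] = [[-4, 6, -5], [-4, 4, 5]].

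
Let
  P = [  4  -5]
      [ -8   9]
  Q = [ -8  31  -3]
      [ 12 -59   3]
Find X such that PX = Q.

X = [[3, 4, 3], [4, -3, 3]]

P is on the left of X, so left-multiply by P⁻¹: X = P⁻¹Q.
det P = -4; the adjugate gives P⁻¹ = [[-9/4, -5/4], [-2, -1]].
X = P⁻¹Q = [[-9/4, -5/4], [-2, -1]] · [[-8, 31, -3], [12, -59, 3]] = [[3, 4, 3], [4, -3, 3]].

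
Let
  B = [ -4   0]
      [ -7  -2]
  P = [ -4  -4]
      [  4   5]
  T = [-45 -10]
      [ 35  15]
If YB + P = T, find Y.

Y = [[5, 3], [1, -5]]

YB = T − P = [[-41, -6], [31, 10]].
Since B sits to the right of Y, Y = (T − P)B⁻¹.
det B = 8, so B⁻¹ = [[-1/4, 0], [7/8, -1/2]].
Y = (T − P)B⁻¹ = [[5, 3], [1, -5]].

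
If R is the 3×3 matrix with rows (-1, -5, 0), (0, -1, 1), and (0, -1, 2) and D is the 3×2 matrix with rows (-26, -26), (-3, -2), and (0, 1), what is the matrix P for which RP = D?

P = [[-4, 1], [6, 5], [3, 3]]

Left-multiplying both sides by R⁻¹ gives P = R⁻¹D.
det R = 1, so R⁻¹ = [[-1, 10, -5], [0, -2, 1], [0, -1, 1]].
P = R⁻¹D = [[-1, 10, -5], [0, -2, 1], [0, -1, 1]] · [[-26, -26], [-3, -2], [0, 1]] = [[-4, 1], [6, 5], [3, 3]].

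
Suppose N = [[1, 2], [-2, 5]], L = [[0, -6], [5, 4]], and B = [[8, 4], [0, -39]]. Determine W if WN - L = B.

WN = B + L = [[8, -2], [5, -35]].
Right-multiplying both sides by N⁻¹ gives W = (B + L)N⁻¹.
det N = 9, so N⁻¹ = [[5/9, -2/9], [2/9, 1/9]].
W = (B + L)N⁻¹ = [[4, -2], [-5, -5]].

W = [[4, -2], [-5, -5]]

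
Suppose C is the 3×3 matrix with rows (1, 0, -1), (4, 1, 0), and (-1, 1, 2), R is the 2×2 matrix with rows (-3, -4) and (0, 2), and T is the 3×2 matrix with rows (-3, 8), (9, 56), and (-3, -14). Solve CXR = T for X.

Left-multiply by C⁻¹ and right-multiply by R⁻¹: X = C⁻¹TR⁻¹.
C has determinant -3; C⁻¹ = [[-2/3, 1/3, -1/3], [8/3, -1/3, 4/3], [-5/3, 1/3, -1/3]].
det R = -6, so R⁻¹ = [[-1/3, -2/3], [0, 1/2]].
C⁻¹T = [[6, 18], [-15, -16], [9, 10]].
X = (C⁻¹T)R⁻¹ = [[-2, 5], [5, 2], [-3, -1]].

X = [[-2, 5], [5, 2], [-3, -1]]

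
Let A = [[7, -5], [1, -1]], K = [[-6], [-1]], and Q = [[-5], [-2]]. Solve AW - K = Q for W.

W = [[2], [5]]

AW = Q + K = [[-11], [-3]].
A is on the left of W, so left-multiply by A⁻¹: W = A⁻¹(Q + K).
det A = -2; the adjugate gives A⁻¹ = [[1/2, -5/2], [1/2, -7/2]].
W = A⁻¹(Q + K) = [[2], [5]].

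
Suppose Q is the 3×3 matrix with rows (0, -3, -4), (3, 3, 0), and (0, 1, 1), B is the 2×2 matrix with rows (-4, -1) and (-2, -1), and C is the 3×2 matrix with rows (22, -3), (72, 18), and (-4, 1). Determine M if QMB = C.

Isolating M: multiply by Q⁻¹ from the left and B⁻¹ from the right, so M = Q⁻¹CB⁻¹.
Q has determinant -3; Q⁻¹ = [[-1, 1/3, -4], [1, 0, 4], [-1, 0, -3]].
det B = 2; the adjugate gives B⁻¹ = [[-1/2, 1/2], [1, -2]].
Q⁻¹C = [[18, 5], [6, 1], [-10, 0]].
M = (Q⁻¹C)B⁻¹ = [[-4, -1], [-2, 1], [5, -5]].

M = [[-4, -1], [-2, 1], [5, -5]]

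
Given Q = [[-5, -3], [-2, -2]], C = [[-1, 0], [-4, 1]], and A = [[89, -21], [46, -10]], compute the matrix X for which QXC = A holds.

X = [[-2, 3], [5, 2]]

X = Q⁻¹AC⁻¹ (apply Q⁻¹ on the left and C⁻¹ on the right).
det Q = 4; the adjugate gives Q⁻¹ = [[-1/2, 3/4], [1/2, -5/4]].
C has determinant -1; C⁻¹ = [[-1, 0], [-4, 1]].
Q⁻¹A = [[-10, 3], [-13, 2]].
X = (Q⁻¹A)C⁻¹ = [[-2, 3], [5, 2]].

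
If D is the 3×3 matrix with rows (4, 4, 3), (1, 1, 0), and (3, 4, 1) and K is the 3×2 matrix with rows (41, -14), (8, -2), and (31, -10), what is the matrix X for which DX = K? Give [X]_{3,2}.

Since D multiplies X on the left, X = D⁻¹K.
det D = 3, so D⁻¹ = [[1/3, 8/3, -1], [-1/3, -5/3, 1], [1/3, -4/3, 0]].
X = D⁻¹K = [[1/3, 8/3, -1], [-1/3, -5/3, 1], [1/3, -4/3, 0]] · [[41, -14], [8, -2], [31, -10]] = [[4, 0], [4, -2], [3, -2]].

-2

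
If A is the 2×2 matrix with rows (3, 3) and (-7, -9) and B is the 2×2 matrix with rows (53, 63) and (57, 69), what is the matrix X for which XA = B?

X = [[6, -5], [5, -6]]

Since A sits to the right of X, X = BA⁻¹.
det A = -6; the adjugate gives A⁻¹ = [[3/2, 1/2], [-7/6, -1/2]].
X = BA⁻¹ = [[53, 63], [57, 69]] · [[3/2, 1/2], [-7/6, -1/2]] = [[6, -5], [5, -6]].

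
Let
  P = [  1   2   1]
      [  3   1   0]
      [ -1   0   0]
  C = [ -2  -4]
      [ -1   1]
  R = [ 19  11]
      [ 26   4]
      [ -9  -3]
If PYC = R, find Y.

Left-multiply by P⁻¹ and right-multiply by C⁻¹: Y = P⁻¹RC⁻¹.
det P = 1, so P⁻¹ = [[0, 0, -1], [0, 1, 3], [1, -2, -5]].
C has determinant -6; C⁻¹ = [[-1/6, -2/3], [-1/6, 1/3]].
P⁻¹R = [[9, 3], [-1, -5], [12, 18]].
Y = (P⁻¹R)C⁻¹ = [[-2, -5], [1, -1], [-5, -2]].

Y = [[-2, -5], [1, -1], [-5, -2]]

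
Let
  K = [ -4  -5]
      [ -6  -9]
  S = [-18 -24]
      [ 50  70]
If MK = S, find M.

M = [[3, 1], [-5, -5]]

Since K sits to the right of M, M = SK⁻¹.
det K = 6, so K⁻¹ = [[-3/2, 5/6], [1, -2/3]].
M = SK⁻¹ = [[-18, -24], [50, 70]] · [[-3/2, 5/6], [1, -2/3]] = [[3, 1], [-5, -5]].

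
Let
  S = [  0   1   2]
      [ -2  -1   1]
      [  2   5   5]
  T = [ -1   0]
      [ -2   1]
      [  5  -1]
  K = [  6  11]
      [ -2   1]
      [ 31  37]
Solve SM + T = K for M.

M = [[-2, -1], [5, 5], [1, 3]]

SM = K − T = [[7, 11], [0, 0], [26, 38]].
Since S multiplies M on the left, M = S⁻¹(K − T).
det S = -4; the adjugate gives S⁻¹ = [[5/2, -5/4, -3/4], [-3, 1, 1], [2, -1/2, -1/2]].
M = S⁻¹(K − T) = [[-2, -1], [5, 5], [1, 3]].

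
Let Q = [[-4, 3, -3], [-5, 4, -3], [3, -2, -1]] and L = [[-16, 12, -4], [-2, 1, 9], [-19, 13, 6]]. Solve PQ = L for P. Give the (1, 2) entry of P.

Right-multiplying both sides by Q⁻¹ gives P = LQ⁻¹.
det Q = 4, so Q⁻¹ = [[-5/2, 9/4, 3/4], [-7/2, 13/4, 3/4], [-1/2, 1/4, -1/4]].
P = LQ⁻¹ = [[-16, 12, -4], [-2, 1, 9], [-19, 13, 6]] · [[-5/2, 9/4, 3/4], [-7/2, 13/4, 3/4], [-1/2, 1/4, -1/4]] = [[0, 2, -2], [-3, 1, -3], [-1, 1, -6]].

2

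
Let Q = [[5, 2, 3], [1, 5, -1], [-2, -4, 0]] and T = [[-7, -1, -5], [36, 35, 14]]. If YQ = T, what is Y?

Right-multiplying both sides by Q⁻¹ gives Y = TQ⁻¹.
Q has determinant 2; Q⁻¹ = [[-2, -6, -17/2], [1, 3, 4], [3, 8, 23/2]].
Y = TQ⁻¹ = [[-7, -1, -5], [36, 35, 14]] · [[-2, -6, -17/2], [1, 3, 4], [3, 8, 23/2]] = [[-2, -1, -2], [5, 1, -5]].

Y = [[-2, -1, -2], [5, 1, -5]]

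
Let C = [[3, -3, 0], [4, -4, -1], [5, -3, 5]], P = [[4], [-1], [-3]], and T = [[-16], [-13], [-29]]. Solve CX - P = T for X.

CX = T + P = [[-12], [-14], [-32]].
Since C multiplies X on the left, X = C⁻¹(T + P).
det C = 6, so C⁻¹ = [[-23/6, 5/2, 1/2], [-25/6, 5/2, 1/2], [4/3, -1, 0]].
X = C⁻¹(T + P) = [[-5], [-1], [-2]].

X = [[-5], [-1], [-2]]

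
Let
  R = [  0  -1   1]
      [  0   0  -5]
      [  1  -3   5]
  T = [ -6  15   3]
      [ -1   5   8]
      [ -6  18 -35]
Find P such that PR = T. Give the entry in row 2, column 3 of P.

Right-multiplying both sides by R⁻¹ gives P = TR⁻¹.
det R = 5, so R⁻¹ = [[-3, 2/5, 1], [-1, -1/5, 0], [0, -1/5, 0]].
P = TR⁻¹ = [[-6, 15, 3], [-1, 5, 8], [-6, 18, -35]] · [[-3, 2/5, 1], [-1, -1/5, 0], [0, -1/5, 0]] = [[3, -6, -6], [-2, -3, -1], [0, 1, -6]].

-1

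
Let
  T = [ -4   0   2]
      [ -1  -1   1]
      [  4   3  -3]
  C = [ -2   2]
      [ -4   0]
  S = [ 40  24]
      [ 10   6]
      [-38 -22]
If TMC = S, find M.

Left-multiply by T⁻¹ and right-multiply by C⁻¹: M = T⁻¹SC⁻¹.
T has determinant 2; T⁻¹ = [[0, 3, 1], [1/2, 2, 1], [1/2, 6, 2]].
C has determinant 8; C⁻¹ = [[0, -1/4], [1/2, -1/4]].
T⁻¹S = [[-8, -4], [2, 2], [4, 4]].
M = (T⁻¹S)C⁻¹ = [[-2, 3], [1, -1], [2, -2]].

M = [[-2, 3], [1, -1], [2, -2]]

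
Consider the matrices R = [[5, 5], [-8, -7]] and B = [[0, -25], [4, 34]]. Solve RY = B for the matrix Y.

Left-multiplying both sides by R⁻¹ gives Y = R⁻¹B.
det R = 5; the adjugate gives R⁻¹ = [[-7/5, -1], [8/5, 1]].
Y = R⁻¹B = [[-7/5, -1], [8/5, 1]] · [[0, -25], [4, 34]] = [[-4, 1], [4, -6]].

Y = [[-4, 1], [4, -6]]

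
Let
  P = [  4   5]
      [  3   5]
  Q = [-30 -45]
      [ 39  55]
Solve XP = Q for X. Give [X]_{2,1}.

6

Since P sits to the right of X, X = QP⁻¹.
det P = 5, so P⁻¹ = [[1, -1], [-3/5, 4/5]].
X = QP⁻¹ = [[-30, -45], [39, 55]] · [[1, -1], [-3/5, 4/5]] = [[-3, -6], [6, 5]].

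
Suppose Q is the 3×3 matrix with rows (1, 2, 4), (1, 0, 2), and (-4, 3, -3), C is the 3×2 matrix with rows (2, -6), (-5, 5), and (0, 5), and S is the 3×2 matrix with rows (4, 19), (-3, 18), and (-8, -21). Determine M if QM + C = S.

QM = S − C = [[2, 25], [2, 13], [-8, -26]].
Q is on the left of M, so left-multiply by Q⁻¹: M = Q⁻¹(S − C).
det Q = -4, so Q⁻¹ = [[3/2, -9/2, -1], [5/4, -13/4, -1/2], [-3/4, 11/4, 1/2]].
M = Q⁻¹(S − C) = [[2, 5], [0, 2], [0, 4]].

M = [[2, 5], [0, 2], [0, 4]]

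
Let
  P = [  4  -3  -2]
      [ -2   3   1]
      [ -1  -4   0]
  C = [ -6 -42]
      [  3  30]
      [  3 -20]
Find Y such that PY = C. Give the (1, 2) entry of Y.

P is on the left of Y, so left-multiply by P⁻¹: Y = P⁻¹C.
det P = -3, so P⁻¹ = [[-4/3, -8/3, -1], [1/3, 2/3, 0], [-11/3, -19/3, -2]].
Y = P⁻¹C = [[-4/3, -8/3, -1], [1/3, 2/3, 0], [-11/3, -19/3, -2]] · [[-6, -42], [3, 30], [3, -20]] = [[-3, -4], [0, 6], [-3, 4]].

-4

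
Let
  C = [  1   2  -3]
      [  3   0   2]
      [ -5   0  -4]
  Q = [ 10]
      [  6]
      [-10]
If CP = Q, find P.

P = [[2], [4], [0]]

Left-multiplying both sides by C⁻¹ gives P = C⁻¹Q.
det C = 4, so C⁻¹ = [[0, 2, 1], [1/2, -19/4, -11/4], [0, -5/2, -3/2]].
P = C⁻¹Q = [[0, 2, 1], [1/2, -19/4, -11/4], [0, -5/2, -3/2]] · [[10], [6], [-10]] = [[2], [4], [0]].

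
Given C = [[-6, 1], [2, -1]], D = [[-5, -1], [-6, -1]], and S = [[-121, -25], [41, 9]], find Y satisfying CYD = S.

Y = [[-4, 0], [5, -4]]

Y = C⁻¹SD⁻¹ (apply C⁻¹ on the left and D⁻¹ on the right).
det C = 4, so C⁻¹ = [[-1/4, -1/4], [-1/2, -3/2]].
det D = -1, so D⁻¹ = [[1, -1], [-6, 5]].
C⁻¹S = [[20, 4], [-1, -1]].
Y = (C⁻¹S)D⁻¹ = [[-4, 0], [5, -4]].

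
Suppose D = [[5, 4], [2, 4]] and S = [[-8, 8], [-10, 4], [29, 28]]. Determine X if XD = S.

D is on the right of X, so right-multiply by D⁻¹: X = SD⁻¹.
det D = 12, so D⁻¹ = [[1/3, -1/3], [-1/6, 5/12]].
X = SD⁻¹ = [[-8, 8], [-10, 4], [29, 28]] · [[1/3, -1/3], [-1/6, 5/12]] = [[-4, 6], [-4, 5], [5, 2]].

X = [[-4, 6], [-4, 5], [5, 2]]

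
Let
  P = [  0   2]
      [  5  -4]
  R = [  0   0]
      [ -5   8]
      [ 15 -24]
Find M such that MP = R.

Right-multiplying both sides by P⁻¹ gives M = RP⁻¹.
P has determinant -10; P⁻¹ = [[2/5, 1/5], [1/2, 0]].
M = RP⁻¹ = [[0, 0], [-5, 8], [15, -24]] · [[2/5, 1/5], [1/2, 0]] = [[0, 0], [2, -1], [-6, 3]].

M = [[0, 0], [2, -1], [-6, 3]]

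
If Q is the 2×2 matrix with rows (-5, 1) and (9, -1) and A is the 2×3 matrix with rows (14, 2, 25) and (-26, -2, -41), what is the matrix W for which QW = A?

Since Q multiplies W on the left, W = Q⁻¹A.
Q has determinant -4; Q⁻¹ = [[1/4, 1/4], [9/4, 5/4]].
W = Q⁻¹A = [[1/4, 1/4], [9/4, 5/4]] · [[14, 2, 25], [-26, -2, -41]] = [[-3, 0, -4], [-1, 2, 5]].

W = [[-3, 0, -4], [-1, 2, 5]]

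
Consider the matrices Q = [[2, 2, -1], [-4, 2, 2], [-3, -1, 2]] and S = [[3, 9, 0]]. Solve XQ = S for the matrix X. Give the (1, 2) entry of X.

Q is on the right of X, so right-multiply by Q⁻¹: X = SQ⁻¹.
det Q = 6; the adjugate gives Q⁻¹ = [[1, -1/2, 1], [1/3, 1/6, 0], [5/3, -2/3, 2]].
X = SQ⁻¹ = [[3, 9, 0]] · [[1, -1/2, 1], [1/3, 1/6, 0], [5/3, -2/3, 2]] = [[6, 0, 3]].

0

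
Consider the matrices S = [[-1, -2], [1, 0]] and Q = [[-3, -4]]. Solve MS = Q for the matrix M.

M = [[2, -1]]

S is on the right of M, so right-multiply by S⁻¹: M = QS⁻¹.
det S = 2, so S⁻¹ = [[0, 1], [-1/2, -1/2]].
M = QS⁻¹ = [[-3, -4]] · [[0, 1], [-1/2, -1/2]] = [[2, -1]].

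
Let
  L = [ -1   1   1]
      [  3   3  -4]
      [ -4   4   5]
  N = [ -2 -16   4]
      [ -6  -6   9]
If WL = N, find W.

W = [[-3, -3, -1], [-4, -2, 1]]

Right-multiplying both sides by L⁻¹ gives W = NL⁻¹.
det L = -6, so L⁻¹ = [[-31/6, 1/6, 7/6], [-1/6, 1/6, 1/6], [-4, 0, 1]].
W = NL⁻¹ = [[-2, -16, 4], [-6, -6, 9]] · [[-31/6, 1/6, 7/6], [-1/6, 1/6, 1/6], [-4, 0, 1]] = [[-3, -3, -1], [-4, -2, 1]].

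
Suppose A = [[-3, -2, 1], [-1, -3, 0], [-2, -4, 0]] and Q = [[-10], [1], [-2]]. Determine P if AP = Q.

P = [[5], [-2], [1]]

A is on the left of P, so left-multiply by A⁻¹: P = A⁻¹Q.
A has determinant -2; A⁻¹ = [[0, 2, -3/2], [0, -1, 1/2], [1, 4, -7/2]].
P = A⁻¹Q = [[0, 2, -3/2], [0, -1, 1/2], [1, 4, -7/2]] · [[-10], [1], [-2]] = [[5], [-2], [1]].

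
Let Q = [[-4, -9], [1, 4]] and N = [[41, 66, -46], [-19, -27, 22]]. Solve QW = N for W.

Since Q multiplies W on the left, W = Q⁻¹N.
det Q = -7; the adjugate gives Q⁻¹ = [[-4/7, -9/7], [1/7, 4/7]].
W = Q⁻¹N = [[-4/7, -9/7], [1/7, 4/7]] · [[41, 66, -46], [-19, -27, 22]] = [[1, -3, -2], [-5, -6, 6]].

W = [[1, -3, -2], [-5, -6, 6]]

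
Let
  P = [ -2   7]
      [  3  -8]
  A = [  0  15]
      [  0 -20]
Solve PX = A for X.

Since P multiplies X on the left, X = P⁻¹A.
det P = -5, so P⁻¹ = [[8/5, 7/5], [3/5, 2/5]].
X = P⁻¹A = [[8/5, 7/5], [3/5, 2/5]] · [[0, 15], [0, -20]] = [[0, -4], [0, 1]].

X = [[0, -4], [0, 1]]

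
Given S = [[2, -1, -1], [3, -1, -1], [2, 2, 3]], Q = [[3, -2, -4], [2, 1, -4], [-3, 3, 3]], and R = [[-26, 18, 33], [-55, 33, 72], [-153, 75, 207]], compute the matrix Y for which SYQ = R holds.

Y = [[-2, -4, 5], [5, -5, 2], [-4, -2, 5]]

Left-multiply by S⁻¹ and right-multiply by Q⁻¹: Y = S⁻¹RQ⁻¹.
S has determinant 1; S⁻¹ = [[-1, 1, 0], [-11, 8, -1], [8, -6, 1]].
det Q = -3, so Q⁻¹ = [[-5, 2, -4], [-2, 1, -4/3], [-3, 1, -7/3]].
S⁻¹R = [[-29, 15, 39], [-1, -9, 6], [-31, 21, 39]].
Y = (S⁻¹R)Q⁻¹ = [[-2, -4, 5], [5, -5, 2], [-4, -2, 5]].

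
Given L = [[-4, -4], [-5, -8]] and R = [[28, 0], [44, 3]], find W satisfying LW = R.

W = [[-4, 1], [-3, -1]]

Left-multiplying both sides by L⁻¹ gives W = L⁻¹R.
L has determinant 12; L⁻¹ = [[-2/3, 1/3], [5/12, -1/3]].
W = L⁻¹R = [[-2/3, 1/3], [5/12, -1/3]] · [[28, 0], [44, 3]] = [[-4, 1], [-3, -1]].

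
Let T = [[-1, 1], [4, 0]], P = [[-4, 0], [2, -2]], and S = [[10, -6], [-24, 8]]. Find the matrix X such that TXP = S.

X = [[1, -1], [0, 2]]

Isolating X: multiply by T⁻¹ from the left and P⁻¹ from the right, so X = T⁻¹SP⁻¹.
det T = -4; the adjugate gives T⁻¹ = [[0, 1/4], [1, 1/4]].
det P = 8; the adjugate gives P⁻¹ = [[-1/4, 0], [-1/4, -1/2]].
T⁻¹S = [[-6, 2], [4, -4]].
X = (T⁻¹S)P⁻¹ = [[1, -1], [0, 2]].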